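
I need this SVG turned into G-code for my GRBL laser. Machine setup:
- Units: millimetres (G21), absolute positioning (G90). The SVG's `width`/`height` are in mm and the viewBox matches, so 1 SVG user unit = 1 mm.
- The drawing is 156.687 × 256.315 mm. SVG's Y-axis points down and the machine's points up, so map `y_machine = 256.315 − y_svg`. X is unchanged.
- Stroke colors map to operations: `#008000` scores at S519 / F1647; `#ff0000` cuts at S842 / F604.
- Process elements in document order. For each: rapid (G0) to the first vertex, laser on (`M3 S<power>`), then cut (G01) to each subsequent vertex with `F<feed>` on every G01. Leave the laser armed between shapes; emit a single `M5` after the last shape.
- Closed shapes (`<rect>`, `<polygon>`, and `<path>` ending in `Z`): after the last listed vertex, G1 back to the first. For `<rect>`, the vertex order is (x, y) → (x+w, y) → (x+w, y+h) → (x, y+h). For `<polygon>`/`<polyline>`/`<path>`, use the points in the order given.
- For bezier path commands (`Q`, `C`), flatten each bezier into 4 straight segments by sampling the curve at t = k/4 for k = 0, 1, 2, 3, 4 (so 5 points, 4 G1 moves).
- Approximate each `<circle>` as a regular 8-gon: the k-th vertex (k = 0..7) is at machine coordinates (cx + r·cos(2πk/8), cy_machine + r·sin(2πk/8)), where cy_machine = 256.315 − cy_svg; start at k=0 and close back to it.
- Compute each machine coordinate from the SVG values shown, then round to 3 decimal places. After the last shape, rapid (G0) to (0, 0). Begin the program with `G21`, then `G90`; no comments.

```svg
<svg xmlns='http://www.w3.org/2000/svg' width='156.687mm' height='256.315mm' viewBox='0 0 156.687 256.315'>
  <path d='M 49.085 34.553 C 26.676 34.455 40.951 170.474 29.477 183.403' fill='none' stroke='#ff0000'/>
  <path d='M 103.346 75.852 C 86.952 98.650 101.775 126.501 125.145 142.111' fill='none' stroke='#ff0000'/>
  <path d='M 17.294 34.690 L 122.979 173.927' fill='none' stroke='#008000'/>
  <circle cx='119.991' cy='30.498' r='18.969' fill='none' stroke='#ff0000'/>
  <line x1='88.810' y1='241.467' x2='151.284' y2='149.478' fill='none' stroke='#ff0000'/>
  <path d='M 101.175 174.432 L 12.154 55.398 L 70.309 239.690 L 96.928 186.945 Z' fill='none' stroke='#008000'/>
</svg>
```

viewBox `0 0 156.687 256.315` with mm width/height → 1 unit = 1 mm. Flip: y_m = 256.315 − y_svg.

**Shape 1** — `<path>` cubic bezier, stroke `#ff0000` → cut (S842, F604). Control points (SVG): P0=(49.085,34.553), P1=(26.676,34.455), P2=(40.951,170.474), P3=(29.477,183.403); sampled at t=k/4. Machine vertices: (49.085,221.762) → (38.181,200.364) → (35.180,152.222) → (34.230,101.638) → (29.477,72.912). Open path.

**Shape 2** — `<path>` cubic bezier, stroke `#ff0000` → cut (S842, F604). Control points (SVG): P0=(103.346,75.852), P1=(86.952,98.650), P2=(101.775,126.501), P3=(125.145,142.111); sampled at t=k/4. Machine vertices: (103.346,180.463) → (96.549,162.687) → (99.334,144.638) → (109.574,127.936) → (125.145,114.204). Open path.

**Shape 3** — `<path>` line segment, stroke `#008000` → score (S519, F1647). Machine vertices: (17.294,221.625) → (122.979,82.388). Open path.

**Shape 4** — `<circle>` circle, stroke `#ff0000` → cut (S842, F604). Machine vertices: (138.960,225.817) → (133.404,239.230) → (119.991,244.786) → (106.578,239.230) → (101.022,225.817) → (106.578,212.404) → (119.991,206.848) → (133.404,212.404) → (138.960,225.817). Closed: final G1 returns to the first vertex.

**Shape 5** — `<line>` line segment, stroke `#ff0000` → cut (S842, F604). Machine vertices: (88.810,14.848) → (151.284,106.837). Open path.

**Shape 6** — `<path>` closed polygon, stroke `#008000` → score (S519, F1647). Machine vertices: (101.175,81.883) → (12.154,200.917) → (70.309,16.625) → (96.928,69.370) → (101.175,81.883). Closed: final G1 returns to the first vertex.

G21
G90
G0 X49.085 Y221.762
M3 S842
G01 X38.181 Y200.364 F604
G01 X35.180 Y152.222 F604
G01 X34.230 Y101.638 F604
G01 X29.477 Y72.912 F604
G0 X103.346 Y180.463
M3 S842
G01 X96.549 Y162.687 F604
G01 X99.334 Y144.638 F604
G01 X109.574 Y127.936 F604
G01 X125.145 Y114.204 F604
G0 X17.294 Y221.625
M3 S519
G01 X122.979 Y82.388 F1647
G0 X138.960 Y225.817
M3 S842
G01 X133.404 Y239.230 F604
G01 X119.991 Y244.786 F604
G01 X106.578 Y239.230 F604
G01 X101.022 Y225.817 F604
G01 X106.578 Y212.404 F604
G01 X119.991 Y206.848 F604
G01 X133.404 Y212.404 F604
G01 X138.960 Y225.817 F604
G0 X88.810 Y14.848
M3 S842
G01 X151.284 Y106.837 F604
G0 X101.175 Y81.883
M3 S519
G01 X12.154 Y200.917 F1647
G01 X70.309 Y16.625 F1647
G01 X96.928 Y69.370 F1647
G01 X101.175 Y81.883 F1647
M5
G0 X0.000 Y0.000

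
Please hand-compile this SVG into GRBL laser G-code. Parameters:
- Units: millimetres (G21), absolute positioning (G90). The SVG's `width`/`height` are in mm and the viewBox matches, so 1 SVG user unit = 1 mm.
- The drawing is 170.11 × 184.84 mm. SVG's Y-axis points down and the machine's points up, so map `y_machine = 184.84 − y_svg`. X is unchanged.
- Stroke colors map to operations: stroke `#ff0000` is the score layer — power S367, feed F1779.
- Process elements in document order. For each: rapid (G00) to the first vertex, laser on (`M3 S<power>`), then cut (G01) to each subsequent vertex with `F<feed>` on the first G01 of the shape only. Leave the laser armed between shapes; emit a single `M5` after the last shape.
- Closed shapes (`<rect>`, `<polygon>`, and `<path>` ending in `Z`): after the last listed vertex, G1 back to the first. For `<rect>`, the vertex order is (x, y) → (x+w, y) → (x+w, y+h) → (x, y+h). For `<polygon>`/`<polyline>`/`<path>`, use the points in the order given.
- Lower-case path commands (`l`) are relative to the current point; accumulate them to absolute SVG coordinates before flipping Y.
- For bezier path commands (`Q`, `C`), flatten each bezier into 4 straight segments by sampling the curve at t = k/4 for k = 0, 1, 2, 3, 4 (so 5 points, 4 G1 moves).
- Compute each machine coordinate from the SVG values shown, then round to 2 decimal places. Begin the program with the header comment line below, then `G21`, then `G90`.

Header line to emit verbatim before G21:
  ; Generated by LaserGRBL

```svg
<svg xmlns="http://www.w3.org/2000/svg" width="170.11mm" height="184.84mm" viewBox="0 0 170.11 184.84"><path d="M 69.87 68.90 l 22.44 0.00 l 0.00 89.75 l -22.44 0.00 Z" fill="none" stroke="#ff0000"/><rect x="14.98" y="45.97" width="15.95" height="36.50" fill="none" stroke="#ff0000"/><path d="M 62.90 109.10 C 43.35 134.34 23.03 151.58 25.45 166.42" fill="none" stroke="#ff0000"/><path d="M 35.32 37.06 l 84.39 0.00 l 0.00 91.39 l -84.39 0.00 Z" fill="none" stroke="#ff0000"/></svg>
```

; Generated by LaserGRBL
G21
G90
G00 X69.87 Y115.94
M3 S367
G01 X92.31 Y115.94 F1779
G01 X92.31 Y26.19
G01 X69.87 Y26.19
G01 X69.87 Y115.94
G00 X14.98 Y138.87
M3 S367
G01 X30.93 Y138.87 F1779
G01 X30.93 Y102.37
G01 X14.98 Y102.37
G01 X14.98 Y138.87
G00 X62.90 Y75.74
M3 S367
G01 X48.46 Y58.22 F1779
G01 X35.94 Y43.18
G01 X27.53 Y30.09
G01 X25.45 Y18.42
G00 X35.32 Y147.78
M3 S367
G01 X119.71 Y147.78 F1779
G01 X119.71 Y56.39
G01 X35.32 Y56.39
G01 X35.32 Y147.78
M5

Since the viewBox matches the mm dimensions, user units are millimetres directly. The only transform is the Y-flip y_m = 184.84 − y_svg.

Shape 1 is a rectangle drawn with `<path>`. Its stroke #ff0000 means score at S367, F1779. After flipping Y the toolpath is (69.87,115.94) → (92.31,115.94) → (92.31,26.19) → (69.87,26.19) → (69.87,115.94), returning to the start.

Shape 2 is a rectangle drawn with `<rect>`. Its stroke #ff0000 means score at S367, F1779. After flipping Y the toolpath is (14.98,138.87) → (30.93,138.87) → (30.93,102.37) → (14.98,102.37) → (14.98,138.87), returning to the start.

Shape 3 is a cubic bezier drawn with `<path>`. Its stroke #ff0000 means score at S367, F1779. After flipping Y the toolpath is (62.90,75.74) → (48.46,58.22) → (35.94,43.18) → (27.53,30.09) → (25.45,18.42).

Shape 4 is a rectangle drawn with `<path>`. Its stroke #ff0000 means score at S367, F1779. After flipping Y the toolpath is (35.32,147.78) → (119.71,147.78) → (119.71,56.39) → (35.32,56.39) → (35.32,147.78), returning to the start.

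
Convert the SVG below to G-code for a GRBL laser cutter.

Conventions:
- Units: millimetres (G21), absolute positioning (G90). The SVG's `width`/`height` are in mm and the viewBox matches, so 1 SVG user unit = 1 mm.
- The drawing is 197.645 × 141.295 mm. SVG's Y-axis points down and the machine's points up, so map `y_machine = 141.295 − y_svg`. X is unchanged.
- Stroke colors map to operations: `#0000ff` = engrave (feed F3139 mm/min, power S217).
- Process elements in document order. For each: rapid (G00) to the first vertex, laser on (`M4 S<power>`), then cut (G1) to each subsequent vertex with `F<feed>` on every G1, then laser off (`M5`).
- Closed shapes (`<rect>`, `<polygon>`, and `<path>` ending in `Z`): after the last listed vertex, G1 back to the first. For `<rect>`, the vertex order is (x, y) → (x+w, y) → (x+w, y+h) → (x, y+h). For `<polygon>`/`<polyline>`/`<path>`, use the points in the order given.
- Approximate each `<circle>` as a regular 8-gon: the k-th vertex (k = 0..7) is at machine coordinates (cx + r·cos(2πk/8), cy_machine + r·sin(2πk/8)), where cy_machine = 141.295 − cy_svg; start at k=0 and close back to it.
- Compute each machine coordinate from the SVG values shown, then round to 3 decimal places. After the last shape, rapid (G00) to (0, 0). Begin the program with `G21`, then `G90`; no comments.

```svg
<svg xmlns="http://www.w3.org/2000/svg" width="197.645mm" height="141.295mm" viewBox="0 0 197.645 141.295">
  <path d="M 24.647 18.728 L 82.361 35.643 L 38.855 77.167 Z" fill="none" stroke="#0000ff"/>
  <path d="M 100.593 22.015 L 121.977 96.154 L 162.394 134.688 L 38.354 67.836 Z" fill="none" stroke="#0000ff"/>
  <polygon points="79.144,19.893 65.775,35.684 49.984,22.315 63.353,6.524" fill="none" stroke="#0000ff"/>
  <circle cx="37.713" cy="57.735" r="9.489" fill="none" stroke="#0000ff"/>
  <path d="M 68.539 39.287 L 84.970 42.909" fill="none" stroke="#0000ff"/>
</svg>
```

G21
G90
G00 X24.647 Y122.567
M4 S217
G1 X82.361 Y105.652 F3139
G1 X38.855 Y64.128 F3139
G1 X24.647 Y122.567 F3139
M5
G00 X100.593 Y119.280
M4 S217
G1 X121.977 Y45.141 F3139
G1 X162.394 Y6.607 F3139
G1 X38.354 Y73.459 F3139
G1 X100.593 Y119.280 F3139
M5
G00 X79.144 Y121.402
M4 S217
G1 X65.775 Y105.611 F3139
G1 X49.984 Y118.980 F3139
G1 X63.353 Y134.771 F3139
G1 X79.144 Y121.402 F3139
M5
G00 X47.202 Y83.560
M4 S217
G1 X44.423 Y90.270 F3139
G1 X37.713 Y93.049 F3139
G1 X31.003 Y90.270 F3139
G1 X28.224 Y83.560 F3139
G1 X31.003 Y76.850 F3139
G1 X37.713 Y74.071 F3139
G1 X44.423 Y76.850 F3139
G1 X47.202 Y83.560 F3139
M5
G00 X68.539 Y102.008
M4 S217
G1 X84.970 Y98.386 F3139
M5
G00 X0.000 Y0.000

viewBox `0 0 197.645 141.295` with mm width/height → 1 unit = 1 mm. Flip: y_m = 141.295 − y_svg.

**Shape 1** — `<path>` regular polygon, stroke `#0000ff` → engrave (S217, F3139). Machine vertices: (24.647,122.567) → (82.361,105.652) → (38.855,64.128) → (24.647,122.567). Closed: final G1 returns to the first vertex.

**Shape 2** — `<path>` closed polygon, stroke `#0000ff` → engrave (S217, F3139). Machine vertices: (100.593,119.280) → (121.977,45.141) → (162.394,6.607) → (38.354,73.459) → (100.593,119.280). Closed: final G1 returns to the first vertex.

**Shape 3** — `<polygon>` regular polygon, stroke `#0000ff` → engrave (S217, F3139). Machine vertices: (79.144,121.402) → (65.775,105.611) → (49.984,118.980) → (63.353,134.771) → (79.144,121.402). Closed: final G1 returns to the first vertex.

**Shape 4** — `<circle>` circle, stroke `#0000ff` → engrave (S217, F3139). Machine vertices: (47.202,83.560) → (44.423,90.270) → (37.713,93.049) → (31.003,90.270) → (28.224,83.560) → (31.003,76.850) → (37.713,74.071) → (44.423,76.850) → (47.202,83.560). Closed: final G1 returns to the first vertex.

**Shape 5** — `<path>` line segment, stroke `#0000ff` → engrave (S217, F3139). Machine vertices: (68.539,102.008) → (84.970,98.386). Open path.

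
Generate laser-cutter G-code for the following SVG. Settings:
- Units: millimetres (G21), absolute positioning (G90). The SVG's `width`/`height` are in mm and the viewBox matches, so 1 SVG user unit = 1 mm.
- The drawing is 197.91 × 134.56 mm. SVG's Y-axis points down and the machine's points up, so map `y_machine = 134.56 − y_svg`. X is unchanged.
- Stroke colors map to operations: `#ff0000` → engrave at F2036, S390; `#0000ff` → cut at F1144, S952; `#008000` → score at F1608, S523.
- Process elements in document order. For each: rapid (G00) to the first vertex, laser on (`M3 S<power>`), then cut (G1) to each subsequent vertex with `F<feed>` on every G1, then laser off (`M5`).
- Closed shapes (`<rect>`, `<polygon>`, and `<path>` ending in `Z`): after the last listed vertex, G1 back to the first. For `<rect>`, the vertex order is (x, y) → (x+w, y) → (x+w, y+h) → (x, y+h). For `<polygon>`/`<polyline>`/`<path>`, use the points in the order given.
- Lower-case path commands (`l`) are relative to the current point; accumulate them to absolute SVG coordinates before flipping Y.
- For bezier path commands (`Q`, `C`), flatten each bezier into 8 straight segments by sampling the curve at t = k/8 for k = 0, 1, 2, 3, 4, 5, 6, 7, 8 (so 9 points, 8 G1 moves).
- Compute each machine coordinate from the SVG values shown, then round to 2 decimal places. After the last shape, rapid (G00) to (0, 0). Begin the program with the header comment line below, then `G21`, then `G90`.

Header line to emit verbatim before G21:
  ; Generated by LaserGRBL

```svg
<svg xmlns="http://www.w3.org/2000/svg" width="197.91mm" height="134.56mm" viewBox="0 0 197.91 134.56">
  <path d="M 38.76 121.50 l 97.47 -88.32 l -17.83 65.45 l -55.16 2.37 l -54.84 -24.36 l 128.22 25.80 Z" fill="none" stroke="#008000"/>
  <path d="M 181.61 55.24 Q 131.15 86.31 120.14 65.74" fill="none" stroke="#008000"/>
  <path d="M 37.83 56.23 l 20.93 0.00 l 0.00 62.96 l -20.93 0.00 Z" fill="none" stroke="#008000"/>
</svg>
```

; Generated by LaserGRBL
G21
G90
G00 X38.76 Y13.06
M3 S523
G1 X136.23 Y101.38 F1608
G1 X118.40 Y35.93 F1608
G1 X63.24 Y33.56 F1608
G1 X8.40 Y57.92 F1608
G1 X136.62 Y32.12 F1608
G1 X38.76 Y13.06 F1608
M5
G00 X181.61 Y79.32
M3 S523
G1 X169.61 Y72.36 F1608
G1 X158.85 Y67.01 F1608
G1 X149.31 Y63.28 F1608
G1 X141.01 Y61.16 F1608
G1 X133.95 Y60.65 F1608
G1 X128.11 Y61.76 F1608
G1 X123.51 Y64.48 F1608
G1 X120.14 Y68.82 F1608
M5
G00 X37.83 Y78.33
M3 S523
G1 X58.76 Y78.33 F1608
G1 X58.76 Y15.37 F1608
G1 X37.83 Y15.37 F1608
G1 X37.83 Y78.33 F1608
M5
G00 X0.00 Y0.00

1 u = 1 mm; y_m = 134.56 − y.

[1] `<path>` closed polygon, #008000→score S523 F1608: (38.76,13.06) → (136.23,101.38) → (118.40,35.93) → (63.24,33.56) → (8.40,57.92) → (136.62,32.12) → (38.76,13.06) (closed)

[2] `<path>` quadratic bezier, #008000→score S523 F1608: (181.61,79.32) → (169.61,72.36) → (158.85,67.01) → (149.31,63.28) → (141.01,61.16) → (133.95,60.65) → (128.11,61.76) → (123.51,64.48) → (120.14,68.82)

[3] `<path>` rectangle, #008000→score S523 F1608: (37.83,78.33) → (58.76,78.33) → (58.76,15.37) → (37.83,15.37) → (37.83,78.33) (closed)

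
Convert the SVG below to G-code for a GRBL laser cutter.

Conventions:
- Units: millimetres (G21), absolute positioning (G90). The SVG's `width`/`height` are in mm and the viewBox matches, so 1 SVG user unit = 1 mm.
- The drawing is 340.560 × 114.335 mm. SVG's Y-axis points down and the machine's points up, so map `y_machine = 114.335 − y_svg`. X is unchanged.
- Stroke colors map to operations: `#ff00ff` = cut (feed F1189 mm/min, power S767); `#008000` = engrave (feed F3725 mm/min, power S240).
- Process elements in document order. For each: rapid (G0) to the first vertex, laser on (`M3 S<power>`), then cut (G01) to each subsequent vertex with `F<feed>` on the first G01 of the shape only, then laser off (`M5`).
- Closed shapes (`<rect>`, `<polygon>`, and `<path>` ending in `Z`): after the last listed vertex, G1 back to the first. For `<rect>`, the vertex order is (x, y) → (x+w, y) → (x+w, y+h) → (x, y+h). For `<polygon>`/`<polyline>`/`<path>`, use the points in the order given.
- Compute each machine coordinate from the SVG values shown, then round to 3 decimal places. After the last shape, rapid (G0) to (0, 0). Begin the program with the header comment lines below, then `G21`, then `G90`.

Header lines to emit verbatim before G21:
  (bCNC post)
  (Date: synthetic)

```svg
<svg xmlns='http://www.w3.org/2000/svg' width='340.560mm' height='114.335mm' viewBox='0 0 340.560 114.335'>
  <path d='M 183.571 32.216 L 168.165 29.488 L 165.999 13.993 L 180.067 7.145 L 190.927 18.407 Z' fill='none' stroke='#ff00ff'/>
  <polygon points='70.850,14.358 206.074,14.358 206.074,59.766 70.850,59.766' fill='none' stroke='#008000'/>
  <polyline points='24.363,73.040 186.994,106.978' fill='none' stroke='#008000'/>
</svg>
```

Since the viewBox matches the mm dimensions, user units are millimetres directly. The only transform is the Y-flip y_m = 114.335 − y_svg.

Shape 1 is a regular polygon drawn with `<path>`. Its stroke #ff00ff means cut at S767, F1189. After flipping Y the toolpath is (183.571,82.119) → (168.165,84.847) → (165.999,100.342) → (180.067,107.190) → (190.927,95.928) → (183.571,82.119), returning to the start.

Shape 2 is a rectangle drawn with `<polygon>`. Its stroke #008000 means engrave at S240, F3725. After flipping Y the toolpath is (70.850,99.977) → (206.074,99.977) → (206.074,54.569) → (70.850,54.569) → (70.850,99.977), returning to the start.

Shape 3 is a line segment drawn with `<polyline>`. Its stroke #008000 means engrave at S240, F3725. After flipping Y the toolpath is (24.363,41.295) → (186.994,7.357).

(bCNC post)
(Date: synthetic)
G21
G90
G0 X183.571 Y82.119
M3 S767
G01 X168.165 Y84.847 F1189
G01 X165.999 Y100.342
G01 X180.067 Y107.190
G01 X190.927 Y95.928
G01 X183.571 Y82.119
M5
G0 X70.850 Y99.977
M3 S240
G01 X206.074 Y99.977 F3725
G01 X206.074 Y54.569
G01 X70.850 Y54.569
G01 X70.850 Y99.977
M5
G0 X24.363 Y41.295
M3 S240
G01 X186.994 Y7.357 F3725
M5
G0 X0.000 Y0.000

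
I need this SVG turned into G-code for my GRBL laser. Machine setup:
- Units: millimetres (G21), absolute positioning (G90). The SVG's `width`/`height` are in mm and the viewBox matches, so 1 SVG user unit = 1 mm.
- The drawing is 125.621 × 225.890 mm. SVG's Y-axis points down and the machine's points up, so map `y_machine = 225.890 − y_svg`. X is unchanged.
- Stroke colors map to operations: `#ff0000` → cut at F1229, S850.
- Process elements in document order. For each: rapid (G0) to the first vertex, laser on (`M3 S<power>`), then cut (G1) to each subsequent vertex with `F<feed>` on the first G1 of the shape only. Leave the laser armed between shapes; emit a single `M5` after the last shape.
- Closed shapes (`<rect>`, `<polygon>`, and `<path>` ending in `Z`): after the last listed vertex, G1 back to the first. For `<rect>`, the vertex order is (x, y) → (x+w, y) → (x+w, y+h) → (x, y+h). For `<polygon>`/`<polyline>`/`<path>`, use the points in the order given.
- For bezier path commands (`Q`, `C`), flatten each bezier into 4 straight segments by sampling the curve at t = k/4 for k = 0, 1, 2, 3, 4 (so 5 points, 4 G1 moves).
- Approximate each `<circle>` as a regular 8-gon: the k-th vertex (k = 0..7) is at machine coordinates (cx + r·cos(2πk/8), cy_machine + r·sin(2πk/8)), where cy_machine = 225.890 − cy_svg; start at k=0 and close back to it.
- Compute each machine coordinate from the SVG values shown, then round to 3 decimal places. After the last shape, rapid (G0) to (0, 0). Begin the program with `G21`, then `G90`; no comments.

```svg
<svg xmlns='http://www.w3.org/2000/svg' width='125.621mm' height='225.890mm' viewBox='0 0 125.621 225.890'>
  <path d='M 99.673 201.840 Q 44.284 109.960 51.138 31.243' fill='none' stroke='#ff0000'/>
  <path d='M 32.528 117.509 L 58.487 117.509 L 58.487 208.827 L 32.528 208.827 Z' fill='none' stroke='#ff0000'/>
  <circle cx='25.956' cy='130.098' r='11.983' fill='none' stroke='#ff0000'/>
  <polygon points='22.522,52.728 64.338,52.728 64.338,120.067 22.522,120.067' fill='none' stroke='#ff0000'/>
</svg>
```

1 u = 1 mm; y_m = 225.890 − y.

[1] `<path>` quadratic bezier, #ff0000→cut S850 F1229: (99.673,24.050) → (75.869,69.167) → (59.845,112.639) → (51.601,154.466) → (51.138,194.647)

[2] `<path>` rectangle, #ff0000→cut S850 F1229: (32.528,108.381) → (58.487,108.381) → (58.487,17.063) → (32.528,17.063) → (32.528,108.381) (closed)

[3] `<circle>` circle, #ff0000→cut S850 F1229: (37.939,95.792) → (34.429,104.265) → (25.956,107.775) → (17.483,104.265) → (13.973,95.792) → (17.483,87.319) → (25.956,83.809) → (34.429,87.319) → (37.939,95.792) (closed)

[4] `<polygon>` rectangle, #ff0000→cut S850 F1229: (22.522,173.162) → (64.338,173.162) → (64.338,105.823) → (22.522,105.823) → (22.522,173.162) (closed)

G21
G90
G0 X99.673 Y24.050
M3 S850
G1 X75.869 Y69.167 F1229
G1 X59.845 Y112.639
G1 X51.601 Y154.466
G1 X51.138 Y194.647
G0 X32.528 Y108.381
M3 S850
G1 X58.487 Y108.381 F1229
G1 X58.487 Y17.063
G1 X32.528 Y17.063
G1 X32.528 Y108.381
G0 X37.939 Y95.792
M3 S850
G1 X34.429 Y104.265 F1229
G1 X25.956 Y107.775
G1 X17.483 Y104.265
G1 X13.973 Y95.792
G1 X17.483 Y87.319
G1 X25.956 Y83.809
G1 X34.429 Y87.319
G1 X37.939 Y95.792
G0 X22.522 Y173.162
M3 S850
G1 X64.338 Y173.162 F1229
G1 X64.338 Y105.823
G1 X22.522 Y105.823
G1 X22.522 Y173.162
M5
G0 X0.000 Y0.000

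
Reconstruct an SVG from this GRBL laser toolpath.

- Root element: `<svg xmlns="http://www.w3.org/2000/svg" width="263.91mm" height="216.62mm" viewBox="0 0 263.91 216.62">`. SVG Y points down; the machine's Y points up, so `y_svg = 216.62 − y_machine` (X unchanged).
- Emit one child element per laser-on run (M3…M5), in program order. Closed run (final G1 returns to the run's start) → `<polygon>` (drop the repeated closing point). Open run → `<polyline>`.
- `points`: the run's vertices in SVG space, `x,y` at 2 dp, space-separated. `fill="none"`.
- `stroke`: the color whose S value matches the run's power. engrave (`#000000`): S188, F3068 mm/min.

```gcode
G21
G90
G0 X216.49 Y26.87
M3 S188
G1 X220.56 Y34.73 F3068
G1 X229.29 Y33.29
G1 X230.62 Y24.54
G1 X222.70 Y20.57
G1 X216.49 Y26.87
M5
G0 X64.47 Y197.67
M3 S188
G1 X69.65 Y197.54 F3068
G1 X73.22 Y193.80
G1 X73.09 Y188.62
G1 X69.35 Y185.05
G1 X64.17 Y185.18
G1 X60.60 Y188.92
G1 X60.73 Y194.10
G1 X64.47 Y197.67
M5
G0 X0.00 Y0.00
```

Each laser-on run becomes one SVG element. Flip Y back into SVG space with y_svg = 216.62 − y_machine. Every run uses S188, so all elements get stroke `#000000` (engrave).

Run 1: The run returns to its start, so emit a `<polygon>` with points (Y-flipped): 216.49,189.75 220.56,181.89 229.29,183.33 230.62,192.08 222.70,196.05.

Run 2: The run returns to its start, so emit a `<polygon>` with points (Y-flipped): 64.47,18.95 69.65,19.08 73.22,22.82 73.09,28.00 69.35,31.57 64.17,31.44 60.60,27.70 60.73,22.52.

<svg xmlns="http://www.w3.org/2000/svg" width="263.91mm" height="216.62mm" viewBox="0 0 263.91 216.62">
  <polygon points="216.49,189.75 220.56,181.89 229.29,183.33 230.62,192.08 222.70,196.05" fill="none" stroke="#000000"/>
  <polygon points="64.47,18.95 69.65,19.08 73.22,22.82 73.09,28.00 69.35,31.57 64.17,31.44 60.60,27.70 60.73,22.52" fill="none" stroke="#000000"/>
</svg>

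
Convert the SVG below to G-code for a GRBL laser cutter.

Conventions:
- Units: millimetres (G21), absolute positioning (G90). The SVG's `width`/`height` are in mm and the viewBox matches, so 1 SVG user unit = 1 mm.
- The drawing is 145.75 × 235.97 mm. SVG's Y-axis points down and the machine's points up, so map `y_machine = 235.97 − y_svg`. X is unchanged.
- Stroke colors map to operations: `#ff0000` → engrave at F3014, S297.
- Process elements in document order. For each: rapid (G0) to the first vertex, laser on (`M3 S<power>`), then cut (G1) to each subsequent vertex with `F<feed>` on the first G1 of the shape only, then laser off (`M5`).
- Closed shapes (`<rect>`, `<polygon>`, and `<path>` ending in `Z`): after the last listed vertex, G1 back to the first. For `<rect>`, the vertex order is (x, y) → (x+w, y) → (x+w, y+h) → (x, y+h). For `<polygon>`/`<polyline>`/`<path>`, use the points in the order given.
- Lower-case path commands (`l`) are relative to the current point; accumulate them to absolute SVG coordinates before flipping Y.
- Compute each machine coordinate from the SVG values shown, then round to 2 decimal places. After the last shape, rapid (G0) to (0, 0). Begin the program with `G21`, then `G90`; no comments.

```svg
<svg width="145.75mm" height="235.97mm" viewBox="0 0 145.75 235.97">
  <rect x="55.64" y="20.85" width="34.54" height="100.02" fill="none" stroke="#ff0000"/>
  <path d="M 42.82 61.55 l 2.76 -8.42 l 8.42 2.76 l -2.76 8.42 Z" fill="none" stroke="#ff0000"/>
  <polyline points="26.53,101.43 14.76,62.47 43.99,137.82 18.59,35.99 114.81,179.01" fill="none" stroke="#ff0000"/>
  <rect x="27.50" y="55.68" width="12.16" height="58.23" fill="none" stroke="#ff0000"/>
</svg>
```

G21
G90
G0 X55.64 Y215.12
M3 S297
G1 X90.18 Y215.12 F3014
G1 X90.18 Y115.10
G1 X55.64 Y115.10
G1 X55.64 Y215.12
M5
G0 X42.82 Y174.42
M3 S297
G1 X45.58 Y182.84 F3014
G1 X54.00 Y180.08
G1 X51.24 Y171.66
G1 X42.82 Y174.42
M5
G0 X26.53 Y134.54
M3 S297
G1 X14.76 Y173.50 F3014
G1 X43.99 Y98.15
G1 X18.59 Y199.98
G1 X114.81 Y56.96
M5
G0 X27.50 Y180.29
M3 S297
G1 X39.66 Y180.29 F3014
G1 X39.66 Y122.06
G1 X27.50 Y122.06
G1 X27.50 Y180.29
M5
G0 X0.00 Y0.00

Since the viewBox matches the mm dimensions, user units are millimetres directly. The only transform is the Y-flip y_m = 235.97 − y_svg.

Shape 1 is a rectangle drawn with `<rect>`. Its stroke #ff0000 means engrave at S297, F3014. After flipping Y the toolpath is (55.64,215.12) → (90.18,215.12) → (90.18,115.10) → (55.64,115.10) → (55.64,215.12), returning to the start.

Shape 2 is a regular polygon drawn with `<path>`. Its stroke #ff0000 means engrave at S297, F3014. After flipping Y the toolpath is (42.82,174.42) → (45.58,182.84) → (54.00,180.08) → (51.24,171.66) → (42.82,174.42), returning to the start.

Shape 3 is a open polyline drawn with `<polyline>`. Its stroke #ff0000 means engrave at S297, F3014. After flipping Y the toolpath is (26.53,134.54) → (14.76,173.50) → (43.99,98.15) → (18.59,199.98) → (114.81,56.96).

Shape 4 is a rectangle drawn with `<rect>`. Its stroke #ff0000 means engrave at S297, F3014. After flipping Y the toolpath is (27.50,180.29) → (39.66,180.29) → (39.66,122.06) → (27.50,122.06) → (27.50,180.29), returning to the start.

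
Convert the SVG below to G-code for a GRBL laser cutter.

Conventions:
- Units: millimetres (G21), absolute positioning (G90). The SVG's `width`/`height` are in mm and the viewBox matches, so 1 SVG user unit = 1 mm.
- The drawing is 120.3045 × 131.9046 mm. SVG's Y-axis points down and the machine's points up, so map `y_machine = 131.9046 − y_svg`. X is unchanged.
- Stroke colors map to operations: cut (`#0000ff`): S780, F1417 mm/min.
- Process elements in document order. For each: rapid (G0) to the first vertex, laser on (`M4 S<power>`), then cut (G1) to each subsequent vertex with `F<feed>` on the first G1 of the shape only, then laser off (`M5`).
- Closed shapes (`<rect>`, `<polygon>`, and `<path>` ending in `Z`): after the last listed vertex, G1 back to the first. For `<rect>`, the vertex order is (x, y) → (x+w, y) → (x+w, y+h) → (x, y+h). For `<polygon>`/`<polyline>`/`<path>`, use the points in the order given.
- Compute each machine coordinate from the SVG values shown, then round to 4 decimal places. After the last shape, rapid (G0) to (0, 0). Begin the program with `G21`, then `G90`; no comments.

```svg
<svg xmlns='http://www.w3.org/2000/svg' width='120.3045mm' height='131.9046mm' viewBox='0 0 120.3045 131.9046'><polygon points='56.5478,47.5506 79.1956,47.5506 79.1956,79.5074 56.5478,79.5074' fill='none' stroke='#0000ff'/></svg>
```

G21
G90
G0 X56.5478 Y84.3540
M4 S780
G1 X79.1956 Y84.3540 F1417
G1 X79.1956 Y52.3972
G1 X56.5478 Y52.3972
G1 X56.5478 Y84.3540
M5
G0 X0.0000 Y0.0000

Since the viewBox matches the mm dimensions, user units are millimetres directly. The only transform is the Y-flip y_m = 131.9046 − y_svg.

Shape 1 is a rectangle drawn with `<polygon>`. Its stroke #0000ff means cut at S780, F1417. After flipping Y the toolpath is (56.5478,84.3540) → (79.1956,84.3540) → (79.1956,52.3972) → (56.5478,52.3972) → (56.5478,84.3540), returning to the start.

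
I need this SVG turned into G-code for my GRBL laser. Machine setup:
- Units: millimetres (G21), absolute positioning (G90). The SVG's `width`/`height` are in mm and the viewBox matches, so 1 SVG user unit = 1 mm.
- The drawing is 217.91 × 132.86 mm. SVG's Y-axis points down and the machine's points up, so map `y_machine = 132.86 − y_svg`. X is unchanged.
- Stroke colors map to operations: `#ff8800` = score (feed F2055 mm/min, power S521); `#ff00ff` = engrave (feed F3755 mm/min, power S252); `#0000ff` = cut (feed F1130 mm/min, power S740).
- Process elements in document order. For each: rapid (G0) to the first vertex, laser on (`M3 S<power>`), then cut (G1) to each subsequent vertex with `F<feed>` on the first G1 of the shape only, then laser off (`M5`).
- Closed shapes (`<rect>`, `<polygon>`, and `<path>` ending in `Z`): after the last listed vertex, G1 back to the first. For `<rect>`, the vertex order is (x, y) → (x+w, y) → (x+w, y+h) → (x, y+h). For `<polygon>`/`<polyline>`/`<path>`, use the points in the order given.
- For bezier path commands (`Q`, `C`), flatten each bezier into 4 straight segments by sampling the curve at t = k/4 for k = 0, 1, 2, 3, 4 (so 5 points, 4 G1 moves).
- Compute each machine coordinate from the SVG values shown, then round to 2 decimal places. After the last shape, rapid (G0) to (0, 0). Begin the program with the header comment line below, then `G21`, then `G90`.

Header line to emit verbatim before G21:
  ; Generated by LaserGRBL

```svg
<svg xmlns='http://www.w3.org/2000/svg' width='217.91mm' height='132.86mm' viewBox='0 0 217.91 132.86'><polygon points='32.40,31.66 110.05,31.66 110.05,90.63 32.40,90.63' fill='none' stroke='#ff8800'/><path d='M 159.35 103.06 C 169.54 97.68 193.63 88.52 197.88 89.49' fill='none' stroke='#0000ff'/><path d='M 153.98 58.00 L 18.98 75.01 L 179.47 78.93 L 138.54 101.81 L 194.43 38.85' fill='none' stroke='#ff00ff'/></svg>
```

; Generated by LaserGRBL
G21
G90
G0 X32.40 Y101.20
M3 S521
G1 X110.05 Y101.20 F2055
G1 X110.05 Y42.23
G1 X32.40 Y42.23
G1 X32.40 Y101.20
M5
G0 X159.35 Y29.80
M3 S740
G1 X169.07 Y34.33 F1130
G1 X180.84 Y38.97
G1 X191.50 Y42.42
G1 X197.88 Y43.37
M5
G0 X153.98 Y74.86
M3 S252
G1 X18.98 Y57.85 F3755
G1 X179.47 Y53.93
G1 X138.54 Y31.05
G1 X194.43 Y94.01
M5
G0 X0.00 Y0.00

Since the viewBox matches the mm dimensions, user units are millimetres directly. The only transform is the Y-flip y_m = 132.86 − y_svg.

Shape 1 is a rectangle drawn with `<polygon>`. Its stroke #ff8800 means score at S521, F2055. After flipping Y the toolpath is (32.40,101.20) → (110.05,101.20) → (110.05,42.23) → (32.40,42.23) → (32.40,101.20), returning to the start.

Shape 2 is a cubic bezier drawn with `<path>`. Its stroke #0000ff means cut at S740, F1130. After flipping Y the toolpath is (159.35,29.80) → (169.07,34.33) → (180.84,38.97) → (191.50,42.42) → (197.88,43.37).

Shape 3 is a open polyline drawn with `<path>`. Its stroke #ff00ff means engrave at S252, F3755. After flipping Y the toolpath is (153.98,74.86) → (18.98,57.85) → (179.47,53.93) → (138.54,31.05) → (194.43,94.01).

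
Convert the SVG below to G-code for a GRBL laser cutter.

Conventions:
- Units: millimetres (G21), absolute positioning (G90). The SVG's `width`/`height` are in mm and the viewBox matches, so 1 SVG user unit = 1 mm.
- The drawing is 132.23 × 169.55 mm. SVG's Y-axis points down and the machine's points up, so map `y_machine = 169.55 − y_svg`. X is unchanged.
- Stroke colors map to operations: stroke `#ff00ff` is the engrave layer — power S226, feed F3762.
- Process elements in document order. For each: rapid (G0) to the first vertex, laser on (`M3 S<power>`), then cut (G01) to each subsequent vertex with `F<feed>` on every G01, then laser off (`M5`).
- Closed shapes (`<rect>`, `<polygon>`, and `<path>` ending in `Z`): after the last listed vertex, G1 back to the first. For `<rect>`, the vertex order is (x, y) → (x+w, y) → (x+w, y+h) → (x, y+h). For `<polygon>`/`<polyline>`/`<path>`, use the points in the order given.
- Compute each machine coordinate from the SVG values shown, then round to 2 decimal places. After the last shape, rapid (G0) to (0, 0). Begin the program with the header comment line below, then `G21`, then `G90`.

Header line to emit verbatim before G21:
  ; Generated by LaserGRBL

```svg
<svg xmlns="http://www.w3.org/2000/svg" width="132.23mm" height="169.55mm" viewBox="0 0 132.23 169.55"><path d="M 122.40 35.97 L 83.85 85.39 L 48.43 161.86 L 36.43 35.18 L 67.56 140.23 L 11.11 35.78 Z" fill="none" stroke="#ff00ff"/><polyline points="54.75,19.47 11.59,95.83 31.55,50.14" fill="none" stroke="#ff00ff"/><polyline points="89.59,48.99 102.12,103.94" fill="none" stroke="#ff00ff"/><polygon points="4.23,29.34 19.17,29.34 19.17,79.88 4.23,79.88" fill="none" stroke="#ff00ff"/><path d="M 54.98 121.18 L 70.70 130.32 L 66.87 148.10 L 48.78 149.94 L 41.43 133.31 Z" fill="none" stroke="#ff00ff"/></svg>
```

; Generated by LaserGRBL
G21
G90
G0 X122.40 Y133.58
M3 S226
G01 X83.85 Y84.16 F3762
G01 X48.43 Y7.69 F3762
G01 X36.43 Y134.37 F3762
G01 X67.56 Y29.32 F3762
G01 X11.11 Y133.77 F3762
G01 X122.40 Y133.58 F3762
M5
G0 X54.75 Y150.08
M3 S226
G01 X11.59 Y73.72 F3762
G01 X31.55 Y119.41 F3762
M5
G0 X89.59 Y120.56
M3 S226
G01 X102.12 Y65.61 F3762
M5
G0 X4.23 Y140.21
M3 S226
G01 X19.17 Y140.21 F3762
G01 X19.17 Y89.67 F3762
G01 X4.23 Y89.67 F3762
G01 X4.23 Y140.21 F3762
M5
G0 X54.98 Y48.37
M3 S226
G01 X70.70 Y39.23 F3762
G01 X66.87 Y21.45 F3762
G01 X48.78 Y19.61 F3762
G01 X41.43 Y36.24 F3762
G01 X54.98 Y48.37 F3762
M5
G0 X0.00 Y0.00

Since the viewBox matches the mm dimensions, user units are millimetres directly. The only transform is the Y-flip y_m = 169.55 − y_svg.

Shape 1 is a closed polygon drawn with `<path>`. Its stroke #ff00ff means engrave at S226, F3762. After flipping Y the toolpath is (122.40,133.58) → (83.85,84.16) → (48.43,7.69) → (36.43,134.37) → (67.56,29.32) → (11.11,133.77) → (122.40,133.58), returning to the start.

Shape 2 is a open polyline drawn with `<polyline>`. Its stroke #ff00ff means engrave at S226, F3762. After flipping Y the toolpath is (54.75,150.08) → (11.59,73.72) → (31.55,119.41).

Shape 3 is a line segment drawn with `<polyline>`. Its stroke #ff00ff means engrave at S226, F3762. After flipping Y the toolpath is (89.59,120.56) → (102.12,65.61).

Shape 4 is a rectangle drawn with `<polygon>`. Its stroke #ff00ff means engrave at S226, F3762. After flipping Y the toolpath is (4.23,140.21) → (19.17,140.21) → (19.17,89.67) → (4.23,89.67) → (4.23,140.21), returning to the start.

Shape 5 is a regular polygon drawn with `<path>`. Its stroke #ff00ff means engrave at S226, F3762. After flipping Y the toolpath is (54.98,48.37) → (70.70,39.23) → (66.87,21.45) → (48.78,19.61) → (41.43,36.24) → (54.98,48.37), returning to the start.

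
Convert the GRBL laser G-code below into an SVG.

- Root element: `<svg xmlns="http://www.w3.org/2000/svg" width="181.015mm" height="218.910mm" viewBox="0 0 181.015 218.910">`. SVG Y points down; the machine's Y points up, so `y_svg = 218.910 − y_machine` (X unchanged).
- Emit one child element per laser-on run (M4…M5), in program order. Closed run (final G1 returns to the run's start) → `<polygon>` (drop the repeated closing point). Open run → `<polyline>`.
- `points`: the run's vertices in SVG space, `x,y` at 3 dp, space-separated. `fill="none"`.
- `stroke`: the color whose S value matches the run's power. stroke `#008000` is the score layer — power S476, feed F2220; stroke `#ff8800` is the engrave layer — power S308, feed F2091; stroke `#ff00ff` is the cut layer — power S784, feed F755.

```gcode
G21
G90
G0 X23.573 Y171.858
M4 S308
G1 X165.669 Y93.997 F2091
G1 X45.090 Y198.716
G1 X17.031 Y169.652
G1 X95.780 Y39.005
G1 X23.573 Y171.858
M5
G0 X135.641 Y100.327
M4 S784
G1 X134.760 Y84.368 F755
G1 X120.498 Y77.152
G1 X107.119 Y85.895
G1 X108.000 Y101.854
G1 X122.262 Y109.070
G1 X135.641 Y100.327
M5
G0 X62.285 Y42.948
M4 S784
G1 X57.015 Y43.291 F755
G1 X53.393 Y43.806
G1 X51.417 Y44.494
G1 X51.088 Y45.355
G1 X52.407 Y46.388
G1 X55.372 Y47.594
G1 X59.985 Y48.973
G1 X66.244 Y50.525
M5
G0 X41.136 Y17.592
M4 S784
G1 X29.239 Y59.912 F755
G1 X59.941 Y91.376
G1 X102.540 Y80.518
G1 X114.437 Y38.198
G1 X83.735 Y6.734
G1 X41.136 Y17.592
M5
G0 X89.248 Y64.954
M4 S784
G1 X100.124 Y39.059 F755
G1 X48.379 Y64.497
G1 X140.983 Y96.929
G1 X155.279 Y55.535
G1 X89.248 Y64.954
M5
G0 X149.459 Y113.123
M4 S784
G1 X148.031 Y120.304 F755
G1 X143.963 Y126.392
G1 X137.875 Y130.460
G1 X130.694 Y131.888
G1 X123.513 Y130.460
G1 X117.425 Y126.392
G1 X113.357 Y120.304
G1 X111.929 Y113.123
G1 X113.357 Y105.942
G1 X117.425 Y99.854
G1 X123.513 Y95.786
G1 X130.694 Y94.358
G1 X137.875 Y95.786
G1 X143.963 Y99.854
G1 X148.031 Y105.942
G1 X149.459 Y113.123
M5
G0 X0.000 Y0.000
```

Machine Y-up, SVG Y-down with viewBox height 218.910, so y_svg = 218.910 − y_machine; X carries over.

Run 1: the run's S308 means `#ff8800` (engrave). The run returns to its start, so emit a `<polygon>` with points (Y-flipped): 23.573,47.052 165.669,124.913 45.090,20.194 17.031,49.258 95.780,179.905.

Run 2: S784 ⇒ cut layer `#ff00ff`. The run returns to its start, so emit a `<polygon>` with points (Y-flipped): 135.641,118.583 134.760,134.542 120.498,141.758 107.119,133.015 108.000,117.056 122.262,109.840.

Run 3: S784 ⇒ cut layer `#ff00ff`. The run is open, so emit a `<polyline>` with points (Y-flipped): 62.285,175.962 57.015,175.619 53.393,175.104 51.417,174.416 51.088,173.555 52.407,172.522 55.372,171.316 59.985,169.937 66.244,168.385.

Run 4: the run's S784 means `#ff00ff` (cut). The run returns to its start, so emit a `<polygon>` with points (Y-flipped): 41.136,201.318 29.239,158.998 59.941,127.534 102.540,138.392 114.437,180.712 83.735,212.176.

Run 5: the run's S784 means `#ff00ff` (cut). The run returns to its start, so emit a `<polygon>` with points (Y-flipped): 89.248,153.956 100.124,179.851 48.379,154.413 140.983,121.981 155.279,163.375.

Run 6: S784 ⇒ cut layer `#ff00ff`. The run returns to its start, so emit a `<polygon>` with points (Y-flipped): 149.459,105.787 148.031,98.606 143.963,92.518 137.875,88.450 130.694,87.022 123.513,88.450 117.425,92.518 113.357,98.606 111.929,105.787 113.357,112.968 117.425,119.056 123.513,123.124 130.694,124.552 137.875,123.124 143.963,119.056 148.031,112.968.

<svg xmlns="http://www.w3.org/2000/svg" width="181.015mm" height="218.910mm" viewBox="0 0 181.015 218.910">
  <polygon points="23.573,47.052 165.669,124.913 45.090,20.194 17.031,49.258 95.780,179.905" fill="none" stroke="#ff8800"/>
  <polygon points="135.641,118.583 134.760,134.542 120.498,141.758 107.119,133.015 108.000,117.056 122.262,109.840" fill="none" stroke="#ff00ff"/>
  <polyline points="62.285,175.962 57.015,175.619 53.393,175.104 51.417,174.416 51.088,173.555 52.407,172.522 55.372,171.316 59.985,169.937 66.244,168.385" fill="none" stroke="#ff00ff"/>
  <polygon points="41.136,201.318 29.239,158.998 59.941,127.534 102.540,138.392 114.437,180.712 83.735,212.176" fill="none" stroke="#ff00ff"/>
  <polygon points="89.248,153.956 100.124,179.851 48.379,154.413 140.983,121.981 155.279,163.375" fill="none" stroke="#ff00ff"/>
  <polygon points="149.459,105.787 148.031,98.606 143.963,92.518 137.875,88.450 130.694,87.022 123.513,88.450 117.425,92.518 113.357,98.606 111.929,105.787 113.357,112.968 117.425,119.056 123.513,123.124 130.694,124.552 137.875,123.124 143.963,119.056 148.031,112.968" fill="none" stroke="#ff00ff"/>
</svg>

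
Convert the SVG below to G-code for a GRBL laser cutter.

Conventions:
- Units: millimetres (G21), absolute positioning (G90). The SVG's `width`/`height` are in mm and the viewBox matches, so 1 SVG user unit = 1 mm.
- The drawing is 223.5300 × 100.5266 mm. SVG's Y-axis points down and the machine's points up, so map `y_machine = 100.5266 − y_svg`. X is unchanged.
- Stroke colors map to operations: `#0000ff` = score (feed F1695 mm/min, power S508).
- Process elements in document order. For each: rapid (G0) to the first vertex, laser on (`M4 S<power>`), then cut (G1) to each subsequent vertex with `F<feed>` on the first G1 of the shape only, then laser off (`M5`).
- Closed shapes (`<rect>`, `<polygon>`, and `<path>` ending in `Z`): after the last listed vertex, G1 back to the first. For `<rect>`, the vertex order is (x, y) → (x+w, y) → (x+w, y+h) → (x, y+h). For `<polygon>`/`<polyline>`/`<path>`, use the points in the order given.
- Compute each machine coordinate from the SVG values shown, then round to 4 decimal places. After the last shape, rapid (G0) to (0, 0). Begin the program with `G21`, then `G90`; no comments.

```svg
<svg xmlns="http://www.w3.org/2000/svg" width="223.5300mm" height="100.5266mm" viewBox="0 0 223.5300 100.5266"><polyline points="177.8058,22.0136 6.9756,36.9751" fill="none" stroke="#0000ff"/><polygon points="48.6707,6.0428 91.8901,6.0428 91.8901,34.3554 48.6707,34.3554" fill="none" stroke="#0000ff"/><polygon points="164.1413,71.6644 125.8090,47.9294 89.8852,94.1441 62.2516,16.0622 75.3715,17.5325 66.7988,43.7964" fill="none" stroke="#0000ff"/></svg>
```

viewBox `0 0 223.5300 100.5266` with mm width/height → 1 unit = 1 mm. Flip: y_m = 100.5266 − y_svg.

**Shape 1** — `<polyline>` line segment, stroke `#0000ff` → score (S508, F1695). Machine vertices: (177.8058,78.5130) → (6.9756,63.5515). Open path.

**Shape 2** — `<polygon>` rectangle, stroke `#0000ff` → score (S508, F1695). Machine vertices: (48.6707,94.4838) → (91.8901,94.4838) → (91.8901,66.1712) → (48.6707,66.1712) → (48.6707,94.4838). Closed: final G1 returns to the first vertex.

**Shape 3** — `<polygon>` closed polygon, stroke `#0000ff` → score (S508, F1695). Machine vertices: (164.1413,28.8622) → (125.8090,52.5972) → (89.8852,6.3825) → (62.2516,84.4644) → (75.3715,82.9941) → (66.7988,56.7302) → (164.1413,28.8622). Closed: final G1 returns to the first vertex.

G21
G90
G0 X177.8058 Y78.5130
M4 S508
G1 X6.9756 Y63.5515 F1695
M5
G0 X48.6707 Y94.4838
M4 S508
G1 X91.8901 Y94.4838 F1695
G1 X91.8901 Y66.1712
G1 X48.6707 Y66.1712
G1 X48.6707 Y94.4838
M5
G0 X164.1413 Y28.8622
M4 S508
G1 X125.8090 Y52.5972 F1695
G1 X89.8852 Y6.3825
G1 X62.2516 Y84.4644
G1 X75.3715 Y82.9941
G1 X66.7988 Y56.7302
G1 X164.1413 Y28.8622
M5
G0 X0.0000 Y0.0000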